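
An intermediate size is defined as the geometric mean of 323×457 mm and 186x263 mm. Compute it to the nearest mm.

245 × 347 mm

Short side: √(323 · 186) = √60078 ≈ 245.1 → 245 mm
Long side: √(457 · 263) = √120191 ≈ 346.7 → 347 mm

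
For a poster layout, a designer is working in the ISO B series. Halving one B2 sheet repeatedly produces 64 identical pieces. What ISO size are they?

64 = 2^6, so 6 halving steps.
B2 → B3 → … → B8 after 6 steps.

B8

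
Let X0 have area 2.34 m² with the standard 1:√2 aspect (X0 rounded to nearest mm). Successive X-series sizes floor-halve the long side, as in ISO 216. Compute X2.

Let X0's short side be w mm. w · w√2 = 2.34 m² = 2,340,000 mm², so w ≈ 1286.3 mm and w√2 ≈ 1819.1 mm → X0 = 1286 × 1819 mm.
X1: ⌊1819/2⌋ × 1286 = 909 × 1286 mm
X2: ⌊1286/2⌋ × 909 = 643 × 909 mm

643 × 909 mm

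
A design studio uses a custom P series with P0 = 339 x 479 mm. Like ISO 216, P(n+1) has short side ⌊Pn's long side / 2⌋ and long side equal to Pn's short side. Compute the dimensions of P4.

P1: ⌊479/2⌋ × 339 = 239 × 339 mm
P2: ⌊339/2⌋ × 239 = 169 × 239 mm
P3: ⌊239/2⌋ × 169 = 119 × 169 mm
P4: ⌊169/2⌋ × 119 = 84 × 119 mm

84 × 119 mm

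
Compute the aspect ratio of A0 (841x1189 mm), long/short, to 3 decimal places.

1.414

1189 / 841 = 1.414
Matches √2 ≈ 1.414 — the ISO 216 defining ratio.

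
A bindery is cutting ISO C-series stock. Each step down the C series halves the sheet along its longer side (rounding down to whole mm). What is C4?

229 × 324 mm

C0 = 917 × 1297 mm (C0 is the geometric mean of A0 and B0, aspect 1:√2).
C1: ⌊1297/2⌋ × 917 = 648 × 917 mm
C2: ⌊917/2⌋ × 648 = 458 × 648 mm
C3: ⌊648/2⌋ × 458 = 324 × 458 mm
C4: ⌊458/2⌋ × 324 = 229 × 324 mm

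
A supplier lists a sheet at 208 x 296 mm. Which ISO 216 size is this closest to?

Aspect ratio 296/208 ≈ 1.423 — close to the ISO √2 ≈ 1.414.
In the A-series (A0 area = 1 m²): A4 = 210 × 297 mm.
Off by 3 mm total — nearest standard size.

A4 (210 × 297 mm)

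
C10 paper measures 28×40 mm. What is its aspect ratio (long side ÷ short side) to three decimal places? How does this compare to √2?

1.429

40 / 28 = 1.429
ISO 216 targets √2 ≈ 1.414; the +0.014 deviation is from mm rounding.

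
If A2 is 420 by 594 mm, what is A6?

A3: ⌊594/2⌋ × 420 = 297 × 420 mm
A4: ⌊420/2⌋ × 297 = 210 × 297 mm
A5: ⌊297/2⌋ × 210 = 148 × 210 mm
A6: ⌊210/2⌋ × 148 = 105 × 148 mm

105 × 148 mm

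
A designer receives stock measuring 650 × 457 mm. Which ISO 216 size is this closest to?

Aspect ratio 650/457 ≈ 1.422 — close to the ISO √2 ≈ 1.414.
In the C-series (envelope sizes, between A and B): C2 = 458 × 648 mm.
Off by 3 mm total — nearest standard size.

C2 (458 × 648 mm)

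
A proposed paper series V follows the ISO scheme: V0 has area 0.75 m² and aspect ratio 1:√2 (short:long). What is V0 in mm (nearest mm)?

Let the short side be w mm. Then w · w√2 = 0.75 m² = 750,000 mm².
w² = 750,000/√2, so w ≈ 728.2 mm; long side = w√2 ≈ 1029.9 mm.

728 × 1030 mm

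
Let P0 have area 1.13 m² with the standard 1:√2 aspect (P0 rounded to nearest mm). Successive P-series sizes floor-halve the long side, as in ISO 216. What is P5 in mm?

Let P0's short side be w mm. w · w√2 = 1.13 m² = 1,130,000 mm², so w ≈ 893.9 mm and w√2 ≈ 1264.1 mm → P0 = 894 × 1264 mm.
P1: ⌊1264/2⌋ × 894 = 632 × 894 mm
P2: ⌊894/2⌋ × 632 = 447 × 632 mm
P3: ⌊632/2⌋ × 447 = 316 × 447 mm
P4: ⌊447/2⌋ × 316 = 223 × 316 mm
P5: ⌊316/2⌋ × 223 = 158 × 223 mm

158 × 223 mm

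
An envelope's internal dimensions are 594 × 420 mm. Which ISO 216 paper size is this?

Aspect ratio 594/420 ≈ 1.414 — close to the ISO √2 ≈ 1.414.
In the A-series (A0 area = 1 m²): A2 = 420 × 594 mm.

A2 (420 × 594 mm)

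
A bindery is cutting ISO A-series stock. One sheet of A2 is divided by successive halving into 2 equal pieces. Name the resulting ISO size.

2 = 2^1, so 1 halving step.
A2 → A3 → … → A3 after 1 step.

A3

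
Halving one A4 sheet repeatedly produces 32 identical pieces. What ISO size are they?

32 = 2^5, so 5 halving steps.
A4 → A5 → … → A9 after 5 steps.

A9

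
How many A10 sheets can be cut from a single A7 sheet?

8

Each ISO step halves the sheet: 1 × A7 → 2 × A8 → 4 × A9 → 8 × A10
From A7 to A10 is 3 halving steps: 2^3 = 8.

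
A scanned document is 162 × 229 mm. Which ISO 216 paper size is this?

C5 (162 × 229 mm)

Aspect ratio 229/162 ≈ 1.414 — close to the ISO √2 ≈ 1.414.
In the C-series (envelope sizes, between A and B): C5 = 162 × 229 mm.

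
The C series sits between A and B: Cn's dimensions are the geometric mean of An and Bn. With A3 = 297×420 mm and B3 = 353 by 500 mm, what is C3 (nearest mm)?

Short side: √(297 · 353) = √104841 ≈ 323.8 → 324 mm
Long side: √(420 · 500) = √210000 ≈ 458.3 → 458 mm

324 × 458 mm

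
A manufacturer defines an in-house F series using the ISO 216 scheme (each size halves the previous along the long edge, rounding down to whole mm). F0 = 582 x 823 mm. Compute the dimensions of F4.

145 × 205 mm

F1 = 411 × 582 mm (from F0 by 1 halving).
F2: ⌊582/2⌋ × 411 = 291 × 411 mm
F3: ⌊411/2⌋ × 291 = 205 × 291 mm
F4: ⌊291/2⌋ × 205 = 145 × 205 mm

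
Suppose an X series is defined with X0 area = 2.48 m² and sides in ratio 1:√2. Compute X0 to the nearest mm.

1324 × 1873 mm

Let the short side be w mm. Then w · w√2 = 2.48 m² = 2,480,000 mm².
w² = 2,480,000/√2, so w ≈ 1324.2 mm; long side = w√2 ≈ 1872.8 mm.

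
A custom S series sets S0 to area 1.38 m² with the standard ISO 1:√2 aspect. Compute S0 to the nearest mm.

Let the short side be w mm. Then w · w√2 = 1.38 m² = 1,380,000 mm².
w² = 1,380,000/√2, so w ≈ 987.8 mm; long side = w√2 ≈ 1397.0 mm.

988 × 1397 mm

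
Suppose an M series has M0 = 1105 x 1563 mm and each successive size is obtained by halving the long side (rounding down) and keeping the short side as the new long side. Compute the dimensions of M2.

M1: ⌊1563/2⌋ × 1105 = 781 × 1105 mm
M2: ⌊1105/2⌋ × 781 = 552 × 781 mm

552 × 781 mm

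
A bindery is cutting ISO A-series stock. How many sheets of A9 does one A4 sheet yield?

A4 = 210 × 297 mm; A9 = 37 × 52 mm.
Each halving step doubles the count; 5 steps from A4 to A9.
2^5 = 32.

32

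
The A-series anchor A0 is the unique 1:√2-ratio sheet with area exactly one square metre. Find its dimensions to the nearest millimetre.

Let the short side be w mm. Then the long side is w√2 and w · w√2 = 10⁶ mm².
w² = 10⁶/√2, so w = 1000 / 2^(1/4) ≈ 840.9 mm; long side = 1000 · 2^(1/4) ≈ 1189.2 mm.

841 × 1189 mm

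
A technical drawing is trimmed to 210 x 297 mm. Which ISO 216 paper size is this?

Aspect ratio 297/210 ≈ 1.414 — close to the ISO √2 ≈ 1.414.
In the A-series (A0 area = 1 m²): A4 = 210 × 297 mm.

A4 (210 × 297 mm)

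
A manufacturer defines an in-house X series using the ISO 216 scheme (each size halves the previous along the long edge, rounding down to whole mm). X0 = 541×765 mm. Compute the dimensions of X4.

135 × 191 mm

X1 = 382 × 541 mm (from X0 by 1 halving).
X2: ⌊541/2⌋ × 382 = 270 × 382 mm
X3: ⌊382/2⌋ × 270 = 191 × 270 mm
X4: ⌊270/2⌋ × 191 = 135 × 191 mm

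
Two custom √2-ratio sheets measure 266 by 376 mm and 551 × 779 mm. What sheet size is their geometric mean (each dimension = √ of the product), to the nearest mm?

383 × 541 mm

Short side: √(266 · 551) = √146566 ≈ 382.8 → 383 mm
Long side: √(376 · 779) = √292904 ≈ 541.2 → 541 mm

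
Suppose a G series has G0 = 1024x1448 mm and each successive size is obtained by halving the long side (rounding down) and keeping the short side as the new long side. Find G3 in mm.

362 × 512 mm

G1 = 724 × 1024 mm (from G0 by 1 halving).
G2: ⌊1024/2⌋ × 724 = 512 × 724 mm
G3: ⌊724/2⌋ × 512 = 362 × 512 mm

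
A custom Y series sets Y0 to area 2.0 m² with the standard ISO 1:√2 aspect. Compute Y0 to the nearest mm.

1189 × 1682 mm

Let the short side be w mm. Then w · w√2 = 2.0 m² = 2,000,000 mm².
w² = 2,000,000/√2, so w ≈ 1189.2 mm; long side = w√2 ≈ 1681.8 mm.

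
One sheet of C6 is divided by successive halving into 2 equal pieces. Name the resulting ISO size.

2 = 2^1, so 1 halving step.
C6 → C7 → … → C7 after 1 step.

C7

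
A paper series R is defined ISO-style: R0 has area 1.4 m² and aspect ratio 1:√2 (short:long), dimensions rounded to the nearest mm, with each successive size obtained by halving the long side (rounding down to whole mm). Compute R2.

Let R0's short side be w mm. w · w√2 = 1.4 m² = 1,400,000 mm², so w ≈ 995.0 mm and w√2 ≈ 1407.1 mm → R0 = 995 × 1407 mm.
R1: ⌊1407/2⌋ × 995 = 703 × 995 mm
R2: ⌊995/2⌋ × 703 = 497 × 703 mm

497 × 703 mm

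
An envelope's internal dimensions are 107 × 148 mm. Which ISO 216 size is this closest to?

A6 (105 × 148 mm)

Aspect ratio 148/107 ≈ 1.383 (ISO target is √2 ≈ 1.414).
In the A-series (A0 area = 1 m²): A6 = 105 × 148 mm.
Off by 2 mm total — nearest standard size.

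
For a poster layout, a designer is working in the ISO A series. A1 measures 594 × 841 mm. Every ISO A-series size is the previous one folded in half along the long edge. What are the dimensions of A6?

A2: ⌊841/2⌋ × 594 = 420 × 594 mm
A3: ⌊594/2⌋ × 420 = 297 × 420 mm
A4: ⌊420/2⌋ × 297 = 210 × 297 mm
A5: ⌊297/2⌋ × 210 = 148 × 210 mm
A6: ⌊210/2⌋ × 148 = 105 × 148 mm

105 × 148 mm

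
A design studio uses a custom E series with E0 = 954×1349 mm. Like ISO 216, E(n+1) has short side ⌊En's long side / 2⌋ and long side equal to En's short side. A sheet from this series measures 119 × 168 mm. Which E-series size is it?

E6

E0: 954 × 1349 mm
E1: 674 × 954 mm
E2: 477 × 674 mm
E3: 337 × 477 mm
E4: 238 × 337 mm
E5: 168 × 238 mm
E6: 119 × 168 mm
E7: 84 × 119 mm
→ matches E6.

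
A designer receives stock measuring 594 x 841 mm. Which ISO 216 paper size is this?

Aspect ratio 841/594 ≈ 1.416 — close to the ISO √2 ≈ 1.414.
In the A-series (A0 area = 1 m²): A1 = 594 × 841 mm.

A1 (594 × 841 mm)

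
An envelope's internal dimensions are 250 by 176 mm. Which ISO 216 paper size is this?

B5 (176 × 250 mm)

Aspect ratio 250/176 ≈ 1.420 — close to the ISO √2 ≈ 1.414.
In the B-series (B0 = 1000 × 1414 mm): B5 = 176 × 250 mm.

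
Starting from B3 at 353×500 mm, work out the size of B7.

B4: ⌊500/2⌋ × 353 = 250 × 353 mm
B5: ⌊353/2⌋ × 250 = 176 × 250 mm
B6: ⌊250/2⌋ × 176 = 125 × 176 mm
B7: ⌊176/2⌋ × 125 = 88 × 125 mm

88 × 125 mm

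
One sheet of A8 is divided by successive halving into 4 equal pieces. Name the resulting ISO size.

A10

4 = 2^2, so 2 halving steps.
A8 → A9 → … → A10 after 2 steps.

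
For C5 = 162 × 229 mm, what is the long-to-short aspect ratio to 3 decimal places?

1.414

229 / 162 = 1.414
Matches √2 ≈ 1.414 — the ISO 216 defining ratio.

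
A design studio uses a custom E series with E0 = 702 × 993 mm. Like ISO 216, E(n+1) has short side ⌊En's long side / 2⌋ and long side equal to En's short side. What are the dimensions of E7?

62 × 87 mm

E1 = 496 × 702 mm (from E0 by 1 halving).
E2: ⌊702/2⌋ × 496 = 351 × 496 mm
E3: ⌊496/2⌋ × 351 = 248 × 351 mm
E4: ⌊351/2⌋ × 248 = 175 × 248 mm
E5: ⌊248/2⌋ × 175 = 124 × 175 mm
E6: ⌊175/2⌋ × 124 = 87 × 124 mm
E7: ⌊124/2⌋ × 87 = 62 × 87 mm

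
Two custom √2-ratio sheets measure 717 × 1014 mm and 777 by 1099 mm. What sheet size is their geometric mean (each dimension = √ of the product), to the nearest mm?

746 × 1056 mm

Short side: √(717 · 777) = √557109 ≈ 746.4 → 746 mm
Long side: √(1014 · 1099) = √1114386 ≈ 1055.6 → 1056 mm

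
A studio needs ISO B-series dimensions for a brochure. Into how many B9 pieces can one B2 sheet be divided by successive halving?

Each ISO step halves the sheet: 1 × B2 → 2 × B3 → 4 × B4 → 8 × B5 → …
From B2 to B9 is 7 halving steps: 2^7 = 128.

128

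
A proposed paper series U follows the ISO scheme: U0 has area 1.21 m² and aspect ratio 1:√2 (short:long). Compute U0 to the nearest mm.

925 × 1308 mm

Let the short side be w mm. Then w · w√2 = 1.21 m² = 1,210,000 mm².
w² = 1,210,000/√2, so w ≈ 925.0 mm; long side = w√2 ≈ 1308.1 mm.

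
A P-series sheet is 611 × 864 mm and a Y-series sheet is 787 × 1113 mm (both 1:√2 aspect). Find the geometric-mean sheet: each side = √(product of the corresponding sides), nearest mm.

Short side: √(611 · 787) = √480857 ≈ 693.4 → 693 mm
Long side: √(864 · 1113) = √961632 ≈ 980.6 → 981 mm

693 × 981 mm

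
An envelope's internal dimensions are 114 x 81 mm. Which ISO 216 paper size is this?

Aspect ratio 114/81 ≈ 1.407 — close to the ISO √2 ≈ 1.414.
In the C-series (envelope sizes, between A and B): C7 = 81 × 114 mm.

C7 (81 × 114 mm)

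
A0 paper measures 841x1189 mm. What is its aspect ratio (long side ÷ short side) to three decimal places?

1189 / 841 = 1.414
Matches √2 ≈ 1.414 — the ISO 216 defining ratio.

1.414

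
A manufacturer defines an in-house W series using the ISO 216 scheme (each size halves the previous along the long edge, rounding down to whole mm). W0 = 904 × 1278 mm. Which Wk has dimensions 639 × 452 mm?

W2

W0: 904 × 1278 mm
W1: 639 × 904 mm
W2: 452 × 639 mm
W3: 319 × 452 mm
→ matches W2.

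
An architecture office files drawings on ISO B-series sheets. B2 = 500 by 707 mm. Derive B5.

176 × 250 mm

B3: ⌊707/2⌋ × 500 = 353 × 500 mm
B4: ⌊500/2⌋ × 353 = 250 × 353 mm
B5: ⌊353/2⌋ × 250 = 176 × 250 mm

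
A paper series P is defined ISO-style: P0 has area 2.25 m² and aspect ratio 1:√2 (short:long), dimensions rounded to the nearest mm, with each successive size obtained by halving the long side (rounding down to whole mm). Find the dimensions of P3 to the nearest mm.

446 × 630 mm

Let P0's short side be w mm. w · w√2 = 2.25 m² = 2,250,000 mm², so w ≈ 1261.3 mm and w√2 ≈ 1783.8 mm → P0 = 1261 × 1784 mm.
P1: ⌊1784/2⌋ × 1261 = 892 × 1261 mm
P2: ⌊1261/2⌋ × 892 = 630 × 892 mm
P3: ⌊892/2⌋ × 630 = 446 × 630 mm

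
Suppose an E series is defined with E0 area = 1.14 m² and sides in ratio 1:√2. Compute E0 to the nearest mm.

898 × 1270 mm

Let the short side be w mm. Then w · w√2 = 1.14 m² = 1,140,000 mm².
w² = 1,140,000/√2, so w ≈ 897.8 mm; long side = w√2 ≈ 1269.7 mm.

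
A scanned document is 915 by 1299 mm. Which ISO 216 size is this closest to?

Aspect ratio 1299/915 ≈ 1.420 — close to the ISO √2 ≈ 1.414.
In the C-series (envelope sizes, between A and B): C0 = 917 × 1297 mm.
Off by 4 mm total — nearest standard size.

C0 (917 × 1297 mm)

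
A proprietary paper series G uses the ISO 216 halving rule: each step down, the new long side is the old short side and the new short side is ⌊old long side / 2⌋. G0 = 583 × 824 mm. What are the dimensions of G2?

291 × 412 mm

G1: ⌊824/2⌋ × 583 = 412 × 583 mm
G2: ⌊583/2⌋ × 412 = 291 × 412 mm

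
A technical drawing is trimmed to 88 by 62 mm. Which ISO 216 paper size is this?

B8 (62 × 88 mm)

Aspect ratio 88/62 ≈ 1.419 — close to the ISO √2 ≈ 1.414.
In the B-series (B0 = 1000 × 1414 mm): B8 = 62 × 88 mm.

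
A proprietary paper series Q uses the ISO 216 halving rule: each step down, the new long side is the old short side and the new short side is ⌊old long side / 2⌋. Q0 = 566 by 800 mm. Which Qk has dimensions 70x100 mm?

Q6

Q0: 566 × 800 mm
Q1: 400 × 566 mm
Q2: 283 × 400 mm
Q3: 200 × 283 mm
Q4: 141 × 200 mm
Q5: 100 × 141 mm
Q6: 70 × 100 mm
Q7: 50 × 70 mm
→ matches Q6.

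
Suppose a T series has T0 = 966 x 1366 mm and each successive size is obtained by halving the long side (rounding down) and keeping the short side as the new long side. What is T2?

T1: ⌊1366/2⌋ × 966 = 683 × 966 mm
T2: ⌊966/2⌋ × 683 = 483 × 683 mm

483 × 683 mm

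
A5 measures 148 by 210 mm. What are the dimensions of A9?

A6: ⌊210/2⌋ × 148 = 105 × 148 mm
A7: ⌊148/2⌋ × 105 = 74 × 105 mm
A8: ⌊105/2⌋ × 74 = 52 × 74 mm
A9: ⌊74/2⌋ × 52 = 37 × 52 mm

37 × 52 mm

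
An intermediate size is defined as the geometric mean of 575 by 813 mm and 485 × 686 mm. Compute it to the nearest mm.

Short side: √(575 · 485) = √278875 ≈ 528.1 → 528 mm
Long side: √(813 · 686) = √557718 ≈ 746.8 → 747 mm

528 × 747 mm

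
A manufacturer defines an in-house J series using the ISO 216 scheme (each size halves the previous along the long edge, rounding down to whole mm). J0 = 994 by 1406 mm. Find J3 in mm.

351 × 497 mm

J1: ⌊1406/2⌋ × 994 = 703 × 994 mm
J2: ⌊994/2⌋ × 703 = 497 × 703 mm
J3: ⌊703/2⌋ × 497 = 351 × 497 mm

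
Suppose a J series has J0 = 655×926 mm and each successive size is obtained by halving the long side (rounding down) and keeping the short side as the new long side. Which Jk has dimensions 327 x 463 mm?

J0: 655 × 926 mm
J1: 463 × 655 mm
J2: 327 × 463 mm
J3: 231 × 327 mm
→ matches J2.

J2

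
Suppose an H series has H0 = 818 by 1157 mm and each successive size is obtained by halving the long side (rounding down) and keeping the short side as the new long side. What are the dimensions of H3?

H1 = 578 × 818 mm (from H0 by 1 halving).
H2: ⌊818/2⌋ × 578 = 409 × 578 mm
H3: ⌊578/2⌋ × 409 = 289 × 409 mm

289 × 409 mm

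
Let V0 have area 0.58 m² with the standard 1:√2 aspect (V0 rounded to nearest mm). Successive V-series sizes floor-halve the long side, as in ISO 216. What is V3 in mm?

226 × 320 mm

Let V0's short side be w mm. w · w√2 = 0.58 m² = 580,000 mm², so w ≈ 640.4 mm and w√2 ≈ 905.7 mm → V0 = 640 × 906 mm.
V1: ⌊906/2⌋ × 640 = 453 × 640 mm
V2: ⌊640/2⌋ × 453 = 320 × 453 mm
V3: ⌊453/2⌋ × 320 = 226 × 320 mm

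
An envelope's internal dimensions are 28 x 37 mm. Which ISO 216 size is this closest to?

Aspect ratio 37/28 ≈ 1.321 (ISO target is √2 ≈ 1.414).
In the A-series (A0 area = 1 m²): A10 = 26 × 37 mm.
Off by 2 mm total — nearest standard size.

A10 (26 × 37 mm)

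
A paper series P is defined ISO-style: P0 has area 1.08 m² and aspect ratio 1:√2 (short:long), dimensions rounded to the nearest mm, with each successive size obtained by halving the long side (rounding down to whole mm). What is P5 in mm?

154 × 218 mm

Let P0's short side be w mm. w · w√2 = 1.08 m² = 1,080,000 mm², so w ≈ 873.9 mm and w√2 ≈ 1235.9 mm → P0 = 874 × 1236 mm.
P1: ⌊1236/2⌋ × 874 = 618 × 874 mm
P2: ⌊874/2⌋ × 618 = 437 × 618 mm
P3: ⌊618/2⌋ × 437 = 309 × 437 mm
P4: ⌊437/2⌋ × 309 = 218 × 309 mm
P5: ⌊309/2⌋ × 218 = 154 × 218 mm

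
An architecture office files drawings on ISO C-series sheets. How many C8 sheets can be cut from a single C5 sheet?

8

Each ISO step halves the sheet: 1 × C5 → 2 × C6 → 4 × C7 → 8 × C8
From C5 to C8 is 3 halving steps: 2^3 = 8.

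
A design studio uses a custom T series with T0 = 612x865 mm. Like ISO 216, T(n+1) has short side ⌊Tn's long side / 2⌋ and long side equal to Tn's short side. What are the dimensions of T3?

216 × 306 mm

T1: ⌊865/2⌋ × 612 = 432 × 612 mm
T2: ⌊612/2⌋ × 432 = 306 × 432 mm
T3: ⌊432/2⌋ × 306 = 216 × 306 mm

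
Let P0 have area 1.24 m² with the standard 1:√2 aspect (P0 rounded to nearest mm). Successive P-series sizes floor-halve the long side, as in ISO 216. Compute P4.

234 × 331 mm

Let P0's short side be w mm. w · w√2 = 1.24 m² = 1,240,000 mm², so w ≈ 936.4 mm and w√2 ≈ 1324.2 mm → P0 = 936 × 1324 mm.
P1: ⌊1324/2⌋ × 936 = 662 × 936 mm
P2: ⌊936/2⌋ × 662 = 468 × 662 mm
P3: ⌊662/2⌋ × 468 = 331 × 468 mm
P4: ⌊468/2⌋ × 331 = 234 × 331 mm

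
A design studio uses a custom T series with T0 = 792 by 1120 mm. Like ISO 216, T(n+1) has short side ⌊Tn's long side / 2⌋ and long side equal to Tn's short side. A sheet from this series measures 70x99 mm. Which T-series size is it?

T0: 792 × 1120 mm
T1: 560 × 792 mm
T2: 396 × 560 mm
T3: 280 × 396 mm
T4: 198 × 280 mm
T5: 140 × 198 mm
T6: 99 × 140 mm
T7: 70 × 99 mm
T8: 49 × 70 mm
→ matches T7.

T7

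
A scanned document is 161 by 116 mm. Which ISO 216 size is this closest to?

Aspect ratio 161/116 ≈ 1.388 (ISO target is √2 ≈ 1.414).
In the C-series (envelope sizes, between A and B): C6 = 114 × 162 mm.
Off by 3 mm total — nearest standard size.

C6 (114 × 162 mm)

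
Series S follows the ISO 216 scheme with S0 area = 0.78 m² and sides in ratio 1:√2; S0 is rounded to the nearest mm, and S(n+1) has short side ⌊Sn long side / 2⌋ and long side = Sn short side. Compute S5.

131 × 185 mm

Let S0's short side be w mm. w · w√2 = 0.78 m² = 780,000 mm², so w ≈ 742.7 mm and w√2 ≈ 1050.3 mm → S0 = 743 × 1050 mm.
S1: ⌊1050/2⌋ × 743 = 525 × 743 mm
S2: ⌊743/2⌋ × 525 = 371 × 525 mm
S3: ⌊525/2⌋ × 371 = 262 × 371 mm
S4: ⌊371/2⌋ × 262 = 185 × 262 mm
S5: ⌊262/2⌋ × 185 = 131 × 185 mm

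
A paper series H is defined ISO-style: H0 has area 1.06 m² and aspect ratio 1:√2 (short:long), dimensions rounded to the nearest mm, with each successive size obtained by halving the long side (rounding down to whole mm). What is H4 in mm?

216 × 306 mm

Let H0's short side be w mm. w · w√2 = 1.06 m² = 1,060,000 mm², so w ≈ 865.8 mm and w√2 ≈ 1224.4 mm → H0 = 866 × 1224 mm.
H1: ⌊1224/2⌋ × 866 = 612 × 866 mm
H2: ⌊866/2⌋ × 612 = 433 × 612 mm
H3: ⌊612/2⌋ × 433 = 306 × 433 mm
H4: ⌊433/2⌋ × 306 = 216 × 306 mm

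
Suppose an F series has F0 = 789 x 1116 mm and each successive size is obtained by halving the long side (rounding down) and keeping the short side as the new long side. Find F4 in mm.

197 × 279 mm

F1: ⌊1116/2⌋ × 789 = 558 × 789 mm
F2: ⌊789/2⌋ × 558 = 394 × 558 mm
F3: ⌊558/2⌋ × 394 = 279 × 394 mm
F4: ⌊394/2⌋ × 279 = 197 × 279 mm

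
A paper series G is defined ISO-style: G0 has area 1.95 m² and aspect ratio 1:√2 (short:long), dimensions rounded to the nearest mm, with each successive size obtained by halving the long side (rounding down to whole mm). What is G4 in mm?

Let G0's short side be w mm. w · w√2 = 1.95 m² = 1,950,000 mm², so w ≈ 1174.2 mm and w√2 ≈ 1660.6 mm → G0 = 1174 × 1661 mm.
G1: ⌊1661/2⌋ × 1174 = 830 × 1174 mm
G2: ⌊1174/2⌋ × 830 = 587 × 830 mm
G3: ⌊830/2⌋ × 587 = 415 × 587 mm
G4: ⌊587/2⌋ × 415 = 293 × 415 mm

293 × 415 mm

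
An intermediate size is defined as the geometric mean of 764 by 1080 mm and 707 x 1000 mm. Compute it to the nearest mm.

Short side: √(764 · 707) = √540148 ≈ 734.9 → 735 mm
Long side: √(1080 · 1000) = √1080000 ≈ 1039.2 → 1039 mm

735 × 1039 mm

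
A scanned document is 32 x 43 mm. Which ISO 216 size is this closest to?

Aspect ratio 43/32 ≈ 1.344 (ISO target is √2 ≈ 1.414).
In the B-series (B0 = 1000 × 1414 mm): B10 = 31 × 44 mm.
Off by 2 mm total — nearest standard size.

B10 (31 × 44 mm)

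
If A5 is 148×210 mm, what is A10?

26 × 37 mm

A6: ⌊210/2⌋ × 148 = 105 × 148 mm
A7: ⌊148/2⌋ × 105 = 74 × 105 mm
A8: ⌊105/2⌋ × 74 = 52 × 74 mm
A9: ⌊74/2⌋ × 52 = 37 × 52 mm
A10: ⌊52/2⌋ × 37 = 26 × 37 mm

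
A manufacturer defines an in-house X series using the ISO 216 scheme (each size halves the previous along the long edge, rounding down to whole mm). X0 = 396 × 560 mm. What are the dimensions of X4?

X1: ⌊560/2⌋ × 396 = 280 × 396 mm
X2: ⌊396/2⌋ × 280 = 198 × 280 mm
X3: ⌊280/2⌋ × 198 = 140 × 198 mm
X4: ⌊198/2⌋ × 140 = 99 × 140 mm

99 × 140 mm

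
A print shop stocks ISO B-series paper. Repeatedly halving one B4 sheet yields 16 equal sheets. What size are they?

16 = 2^4, so 4 halving steps.
B4 → B5 → … → B8 after 4 steps.

B8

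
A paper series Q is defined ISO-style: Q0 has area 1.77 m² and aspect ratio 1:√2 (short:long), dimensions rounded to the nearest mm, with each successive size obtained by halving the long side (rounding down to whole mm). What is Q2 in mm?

Let Q0's short side be w mm. w · w√2 = 1.77 m² = 1,770,000 mm², so w ≈ 1118.7 mm and w√2 ≈ 1582.1 mm → Q0 = 1119 × 1582 mm.
Q1: ⌊1582/2⌋ × 1119 = 791 × 1119 mm
Q2: ⌊1119/2⌋ × 791 = 559 × 791 mm

559 × 791 mm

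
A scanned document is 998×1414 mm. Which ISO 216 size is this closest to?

B0 (1000 × 1414 mm)

Aspect ratio 1414/998 ≈ 1.417 — close to the ISO √2 ≈ 1.414.
In the B-series (B0 = 1000 × 1414 mm): B0 = 1000 × 1414 mm.
Off by 2 mm total — nearest standard size.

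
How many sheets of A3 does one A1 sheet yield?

4

Each ISO step halves the sheet: 1 × A1 → 2 × A2 → 4 × A3
From A1 to A3 is 2 halving steps: 2^2 = 4.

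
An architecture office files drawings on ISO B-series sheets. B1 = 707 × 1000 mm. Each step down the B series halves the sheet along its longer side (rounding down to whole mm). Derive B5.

176 × 250 mm

B2: ⌊1000/2⌋ × 707 = 500 × 707 mm
B3: ⌊707/2⌋ × 500 = 353 × 500 mm
B4: ⌊500/2⌋ × 353 = 250 × 353 mm
B5: ⌊353/2⌋ × 250 = 176 × 250 mm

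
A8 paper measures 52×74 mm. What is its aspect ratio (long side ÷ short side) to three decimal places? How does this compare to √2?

74 / 52 = 1.423
ISO 216 targets √2 ≈ 1.414; the +0.009 deviation is from mm rounding.

1.423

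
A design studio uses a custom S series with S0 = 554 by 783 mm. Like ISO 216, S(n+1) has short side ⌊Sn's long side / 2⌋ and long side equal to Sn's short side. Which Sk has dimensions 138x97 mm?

S5

S0: 554 × 783 mm
S1: 391 × 554 mm
S2: 277 × 391 mm
S3: 195 × 277 mm
S4: 138 × 195 mm
S5: 97 × 138 mm
S6: 69 × 97 mm
→ matches S5.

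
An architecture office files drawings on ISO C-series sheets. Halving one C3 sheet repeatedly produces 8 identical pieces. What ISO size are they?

C6

8 = 2^3, so 3 halving steps.
C3 → C4 → … → C6 after 3 steps.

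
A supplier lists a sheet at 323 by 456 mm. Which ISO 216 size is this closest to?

C3 (324 × 458 mm)

Aspect ratio 456/323 ≈ 1.412 — close to the ISO √2 ≈ 1.414.
In the C-series (envelope sizes, between A and B): C3 = 324 × 458 mm.
Off by 3 mm total — nearest standard size.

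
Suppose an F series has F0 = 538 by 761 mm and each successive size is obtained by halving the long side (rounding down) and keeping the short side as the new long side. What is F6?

F1: ⌊761/2⌋ × 538 = 380 × 538 mm
F2: ⌊538/2⌋ × 380 = 269 × 380 mm
F3: ⌊380/2⌋ × 269 = 190 × 269 mm
F4: ⌊269/2⌋ × 190 = 134 × 190 mm
F5: ⌊190/2⌋ × 134 = 95 × 134 mm
F6: ⌊134/2⌋ × 95 = 67 × 95 mm

67 × 95 mm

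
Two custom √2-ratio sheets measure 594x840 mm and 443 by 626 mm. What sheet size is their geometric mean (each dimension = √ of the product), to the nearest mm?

513 × 725 mm

Short side: √(594 · 443) = √263142 ≈ 513.0 → 513 mm
Long side: √(840 · 626) = √525840 ≈ 725.1 → 725 mm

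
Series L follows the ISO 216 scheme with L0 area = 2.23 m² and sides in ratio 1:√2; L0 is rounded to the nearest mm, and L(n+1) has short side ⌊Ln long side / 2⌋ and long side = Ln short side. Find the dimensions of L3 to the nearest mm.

Let L0's short side be w mm. w · w√2 = 2.23 m² = 2,230,000 mm², so w ≈ 1255.7 mm and w√2 ≈ 1775.9 mm → L0 = 1256 × 1776 mm.
L1: ⌊1776/2⌋ × 1256 = 888 × 1256 mm
L2: ⌊1256/2⌋ × 888 = 628 × 888 mm
L3: ⌊888/2⌋ × 628 = 444 × 628 mm

444 × 628 mm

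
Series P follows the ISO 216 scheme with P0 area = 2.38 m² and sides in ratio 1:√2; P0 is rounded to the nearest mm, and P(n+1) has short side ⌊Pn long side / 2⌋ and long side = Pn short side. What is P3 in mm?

Let P0's short side be w mm. w · w√2 = 2.38 m² = 2,380,000 mm², so w ≈ 1297.3 mm and w√2 ≈ 1834.6 mm → P0 = 1297 × 1835 mm.
P1: ⌊1835/2⌋ × 1297 = 917 × 1297 mm
P2: ⌊1297/2⌋ × 917 = 648 × 917 mm
P3: ⌊917/2⌋ × 648 = 458 × 648 mm

458 × 648 mm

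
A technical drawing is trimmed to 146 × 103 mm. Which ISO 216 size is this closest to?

A6 (105 × 148 mm)

Aspect ratio 146/103 ≈ 1.417 — close to the ISO √2 ≈ 1.414.
In the A-series (A0 area = 1 m²): A6 = 105 × 148 mm.
Off by 4 mm total — nearest standard size.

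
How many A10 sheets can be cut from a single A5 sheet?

32

Each ISO step halves the sheet: 1 × A5 → 2 × A6 → 4 × A7 → 8 × A8 → …
From A5 to A10 is 5 halving steps: 2^5 = 32.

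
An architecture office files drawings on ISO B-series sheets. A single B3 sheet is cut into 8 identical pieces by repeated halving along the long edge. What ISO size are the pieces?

8 = 2^3, so 3 halving steps.
B3 → B4 → … → B6 after 3 steps.

B6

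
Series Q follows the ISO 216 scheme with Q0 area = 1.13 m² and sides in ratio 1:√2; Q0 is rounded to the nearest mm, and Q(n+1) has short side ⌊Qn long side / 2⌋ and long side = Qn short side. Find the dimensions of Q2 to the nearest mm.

447 × 632 mm

Let Q0's short side be w mm. w · w√2 = 1.13 m² = 1,130,000 mm², so w ≈ 893.9 mm and w√2 ≈ 1264.1 mm → Q0 = 894 × 1264 mm.
Q1: ⌊1264/2⌋ × 894 = 632 × 894 mm
Q2: ⌊894/2⌋ × 632 = 447 × 632 mm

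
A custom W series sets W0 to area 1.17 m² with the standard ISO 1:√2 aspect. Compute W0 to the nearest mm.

Let the short side be w mm. Then w · w√2 = 1.17 m² = 1,170,000 mm².
w² = 1,170,000/√2, so w ≈ 909.6 mm; long side = w√2 ≈ 1286.3 mm.

910 × 1286 mm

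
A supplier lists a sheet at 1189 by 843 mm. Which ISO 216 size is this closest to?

Aspect ratio 1189/843 ≈ 1.410 — close to the ISO √2 ≈ 1.414.
In the A-series (A0 area = 1 m²): A0 = 841 × 1189 mm.
Off by 2 mm total — nearest standard size.

A0 (841 × 1189 mm)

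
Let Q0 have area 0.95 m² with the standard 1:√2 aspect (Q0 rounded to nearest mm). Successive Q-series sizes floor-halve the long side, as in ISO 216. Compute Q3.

Let Q0's short side be w mm. w · w√2 = 0.95 m² = 950,000 mm², so w ≈ 819.6 mm and w√2 ≈ 1159.1 mm → Q0 = 820 × 1159 mm.
Q1: ⌊1159/2⌋ × 820 = 579 × 820 mm
Q2: ⌊820/2⌋ × 579 = 410 × 579 mm
Q3: ⌊579/2⌋ × 410 = 289 × 410 mm

289 × 410 mm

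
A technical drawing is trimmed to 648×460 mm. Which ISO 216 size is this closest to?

C2 (458 × 648 mm)

Aspect ratio 648/460 ≈ 1.409 — close to the ISO √2 ≈ 1.414.
In the C-series (envelope sizes, between A and B): C2 = 458 × 648 mm.
Off by 2 mm total — nearest standard size.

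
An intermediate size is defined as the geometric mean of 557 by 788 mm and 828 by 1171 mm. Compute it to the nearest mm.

Short side: √(557 · 828) = √461196 ≈ 679.1 → 679 mm
Long side: √(788 · 1171) = √922748 ≈ 960.6 → 961 mm

679 × 961 mm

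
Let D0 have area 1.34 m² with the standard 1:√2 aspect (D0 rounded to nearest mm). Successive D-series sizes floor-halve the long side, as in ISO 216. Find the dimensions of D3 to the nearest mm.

344 × 486 mm

Let D0's short side be w mm. w · w√2 = 1.34 m² = 1,340,000 mm², so w ≈ 973.4 mm and w√2 ≈ 1376.6 mm → D0 = 973 × 1377 mm.
D1: ⌊1377/2⌋ × 973 = 688 × 973 mm
D2: ⌊973/2⌋ × 688 = 486 × 688 mm
D3: ⌊688/2⌋ × 486 = 344 × 486 mm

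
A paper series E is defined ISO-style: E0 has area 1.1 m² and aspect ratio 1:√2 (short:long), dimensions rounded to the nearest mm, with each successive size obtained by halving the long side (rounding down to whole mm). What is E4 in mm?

Let E0's short side be w mm. w · w√2 = 1.1 m² = 1,100,000 mm², so w ≈ 881.9 mm and w√2 ≈ 1247.3 mm → E0 = 882 × 1247 mm.
E1: ⌊1247/2⌋ × 882 = 623 × 882 mm
E2: ⌊882/2⌋ × 623 = 441 × 623 mm
E3: ⌊623/2⌋ × 441 = 311 × 441 mm
E4: ⌊441/2⌋ × 311 = 220 × 311 mm

220 × 311 mm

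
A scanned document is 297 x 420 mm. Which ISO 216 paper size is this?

A3 (297 × 420 mm)

Aspect ratio 420/297 ≈ 1.414 — close to the ISO √2 ≈ 1.414.
In the A-series (A0 area = 1 m²): A3 = 297 × 420 mm.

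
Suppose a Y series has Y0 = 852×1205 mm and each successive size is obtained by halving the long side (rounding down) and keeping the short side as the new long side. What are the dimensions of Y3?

301 × 426 mm

Y1: ⌊1205/2⌋ × 852 = 602 × 852 mm
Y2: ⌊852/2⌋ × 602 = 426 × 602 mm
Y3: ⌊602/2⌋ × 426 = 301 × 426 mm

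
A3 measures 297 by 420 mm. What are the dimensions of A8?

A4: ⌊420/2⌋ × 297 = 210 × 297 mm
A5: ⌊297/2⌋ × 210 = 148 × 210 mm
A6: ⌊210/2⌋ × 148 = 105 × 148 mm
A7: ⌊148/2⌋ × 105 = 74 × 105 mm
A8: ⌊105/2⌋ × 74 = 52 × 74 mm

52 × 74 mm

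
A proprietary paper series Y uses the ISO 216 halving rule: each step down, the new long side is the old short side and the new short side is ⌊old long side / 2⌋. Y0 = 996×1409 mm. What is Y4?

249 × 352 mm

Y1: ⌊1409/2⌋ × 996 = 704 × 996 mm
Y2: ⌊996/2⌋ × 704 = 498 × 704 mm
Y3: ⌊704/2⌋ × 498 = 352 × 498 mm
Y4: ⌊498/2⌋ × 352 = 249 × 352 mm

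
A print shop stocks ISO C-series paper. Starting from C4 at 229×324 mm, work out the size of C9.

C5: ⌊324/2⌋ × 229 = 162 × 229 mm
C6: ⌊229/2⌋ × 162 = 114 × 162 mm
C7: ⌊162/2⌋ × 114 = 81 × 114 mm
C8: ⌊114/2⌋ × 81 = 57 × 81 mm
C9: ⌊81/2⌋ × 57 = 40 × 57 mm

40 × 57 mm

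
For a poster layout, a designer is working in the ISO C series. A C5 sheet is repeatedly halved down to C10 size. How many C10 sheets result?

Each ISO step halves the sheet: 1 × C5 → 2 × C6 → 4 × C7 → 8 × C8 → …
From C5 to C10 is 5 halving steps: 2^5 = 32.

32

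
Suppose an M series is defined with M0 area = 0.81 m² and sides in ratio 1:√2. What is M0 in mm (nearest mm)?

Let the short side be w mm. Then w · w√2 = 0.81 m² = 810,000 mm².
w² = 810,000/√2, so w ≈ 756.8 mm; long side = w√2 ≈ 1070.3 mm.

757 × 1070 mm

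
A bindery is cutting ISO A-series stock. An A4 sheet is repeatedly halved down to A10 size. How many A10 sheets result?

64

Each ISO step halves the sheet: 1 × A4 → 2 × A5 → 4 × A6 → 8 × A7 → …
From A4 to A10 is 6 halving steps: 2^6 = 64.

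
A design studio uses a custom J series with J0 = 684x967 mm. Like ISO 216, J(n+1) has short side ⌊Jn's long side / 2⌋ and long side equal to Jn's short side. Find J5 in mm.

120 × 171 mm

J1: ⌊967/2⌋ × 684 = 483 × 684 mm
J2: ⌊684/2⌋ × 483 = 342 × 483 mm
J3: ⌊483/2⌋ × 342 = 241 × 342 mm
J4: ⌊342/2⌋ × 241 = 171 × 241 mm
J5: ⌊241/2⌋ × 171 = 120 × 171 mm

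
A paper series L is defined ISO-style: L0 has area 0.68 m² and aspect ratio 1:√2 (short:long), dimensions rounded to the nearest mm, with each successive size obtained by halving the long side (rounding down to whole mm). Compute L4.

Let L0's short side be w mm. w · w√2 = 0.68 m² = 680,000 mm², so w ≈ 693.4 mm and w√2 ≈ 980.6 mm → L0 = 693 × 981 mm.
L1: ⌊981/2⌋ × 693 = 490 × 693 mm
L2: ⌊693/2⌋ × 490 = 346 × 490 mm
L3: ⌊490/2⌋ × 346 = 245 × 346 mm
L4: ⌊346/2⌋ × 245 = 173 × 245 mm

173 × 245 mm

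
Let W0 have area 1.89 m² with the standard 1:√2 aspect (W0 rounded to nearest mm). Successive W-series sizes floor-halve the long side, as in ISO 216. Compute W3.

Let W0's short side be w mm. w · w√2 = 1.89 m² = 1,890,000 mm², so w ≈ 1156.0 mm and w√2 ≈ 1634.9 mm → W0 = 1156 × 1635 mm.
W1: ⌊1635/2⌋ × 1156 = 817 × 1156 mm
W2: ⌊1156/2⌋ × 817 = 578 × 817 mm
W3: ⌊817/2⌋ × 578 = 408 × 578 mm

408 × 578 mm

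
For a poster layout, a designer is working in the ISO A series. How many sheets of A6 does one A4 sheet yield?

4

A4 = 210 × 297 mm; A6 = 105 × 148 mm.
Each halving step doubles the count; 2 steps from A4 to A6.
2^2 = 4.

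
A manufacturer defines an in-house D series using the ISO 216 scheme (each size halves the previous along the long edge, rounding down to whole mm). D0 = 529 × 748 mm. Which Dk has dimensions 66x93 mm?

D6

D0: 529 × 748 mm
D1: 374 × 529 mm
D2: 264 × 374 mm
D3: 187 × 264 mm
D4: 132 × 187 mm
D5: 93 × 132 mm
D6: 66 × 93 mm
D7: 46 × 66 mm
→ matches D6.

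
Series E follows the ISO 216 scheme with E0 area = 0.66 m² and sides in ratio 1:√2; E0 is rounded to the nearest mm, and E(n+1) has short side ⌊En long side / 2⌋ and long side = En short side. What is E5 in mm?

120 × 170 mm

Let E0's short side be w mm. w · w√2 = 0.66 m² = 660,000 mm², so w ≈ 683.1 mm and w√2 ≈ 966.1 mm → E0 = 683 × 966 mm.
E1: ⌊966/2⌋ × 683 = 483 × 683 mm
E2: ⌊683/2⌋ × 483 = 341 × 483 mm
E3: ⌊483/2⌋ × 341 = 241 × 341 mm
E4: ⌊341/2⌋ × 241 = 170 × 241 mm
E5: ⌊241/2⌋ × 170 = 120 × 170 mm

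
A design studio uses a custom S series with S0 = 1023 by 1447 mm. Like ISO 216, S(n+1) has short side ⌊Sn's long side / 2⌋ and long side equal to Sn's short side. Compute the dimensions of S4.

255 × 361 mm

S1: ⌊1447/2⌋ × 1023 = 723 × 1023 mm
S2: ⌊1023/2⌋ × 723 = 511 × 723 mm
S3: ⌊723/2⌋ × 511 = 361 × 511 mm
S4: ⌊511/2⌋ × 361 = 255 × 361 mm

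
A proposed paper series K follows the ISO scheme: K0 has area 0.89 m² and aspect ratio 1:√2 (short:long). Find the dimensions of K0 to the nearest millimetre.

793 × 1122 mm

Let the short side be w mm. Then w · w√2 = 0.89 m² = 890,000 mm².
w² = 890,000/√2, so w ≈ 793.3 mm; long side = w√2 ≈ 1121.9 mm.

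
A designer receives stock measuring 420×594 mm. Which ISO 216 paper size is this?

A2 (420 × 594 mm)

Aspect ratio 594/420 ≈ 1.414 — close to the ISO √2 ≈ 1.414.
In the A-series (A0 area = 1 m²): A2 = 420 × 594 mm.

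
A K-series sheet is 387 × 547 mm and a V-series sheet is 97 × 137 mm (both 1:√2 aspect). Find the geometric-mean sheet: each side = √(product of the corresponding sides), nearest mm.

194 × 274 mm

Short side: √(387 · 97) = √37539 ≈ 193.7 → 194 mm
Long side: √(547 · 137) = √74939 ≈ 273.7 → 274 mm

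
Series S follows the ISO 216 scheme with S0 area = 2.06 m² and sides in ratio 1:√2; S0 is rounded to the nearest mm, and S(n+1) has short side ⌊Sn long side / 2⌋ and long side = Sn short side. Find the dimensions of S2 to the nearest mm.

603 × 853 mm

Let S0's short side be w mm. w · w√2 = 2.06 m² = 2,060,000 mm², so w ≈ 1206.9 mm and w√2 ≈ 1706.8 mm → S0 = 1207 × 1707 mm.
S1: ⌊1707/2⌋ × 1207 = 853 × 1207 mm
S2: ⌊1207/2⌋ × 853 = 603 × 853 mm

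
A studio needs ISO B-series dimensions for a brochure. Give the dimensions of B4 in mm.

250 × 353 mm

B0 = 1000 × 1414 mm (B0 has a 1000 mm short side, aspect 1:√2).
B1: ⌊1414/2⌋ × 1000 = 707 × 1000 mm
B2: ⌊1000/2⌋ × 707 = 500 × 707 mm
B3: ⌊707/2⌋ × 500 = 353 × 500 mm
B4: ⌊500/2⌋ × 353 = 250 × 353 mm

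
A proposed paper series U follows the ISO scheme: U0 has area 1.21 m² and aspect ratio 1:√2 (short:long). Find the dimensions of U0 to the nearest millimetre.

Let the short side be w mm. Then w · w√2 = 1.21 m² = 1,210,000 mm².
w² = 1,210,000/√2, so w ≈ 925.0 mm; long side = w√2 ≈ 1308.1 mm.

925 × 1308 mm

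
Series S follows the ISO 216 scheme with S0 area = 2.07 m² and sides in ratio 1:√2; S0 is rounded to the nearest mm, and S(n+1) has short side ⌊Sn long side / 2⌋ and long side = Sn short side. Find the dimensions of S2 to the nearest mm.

Let S0's short side be w mm. w · w√2 = 2.07 m² = 2,070,000 mm², so w ≈ 1209.8 mm and w√2 ≈ 1711.0 mm → S0 = 1210 × 1711 mm.
S1: ⌊1711/2⌋ × 1210 = 855 × 1210 mm
S2: ⌊1210/2⌋ × 855 = 605 × 855 mm

605 × 855 mm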